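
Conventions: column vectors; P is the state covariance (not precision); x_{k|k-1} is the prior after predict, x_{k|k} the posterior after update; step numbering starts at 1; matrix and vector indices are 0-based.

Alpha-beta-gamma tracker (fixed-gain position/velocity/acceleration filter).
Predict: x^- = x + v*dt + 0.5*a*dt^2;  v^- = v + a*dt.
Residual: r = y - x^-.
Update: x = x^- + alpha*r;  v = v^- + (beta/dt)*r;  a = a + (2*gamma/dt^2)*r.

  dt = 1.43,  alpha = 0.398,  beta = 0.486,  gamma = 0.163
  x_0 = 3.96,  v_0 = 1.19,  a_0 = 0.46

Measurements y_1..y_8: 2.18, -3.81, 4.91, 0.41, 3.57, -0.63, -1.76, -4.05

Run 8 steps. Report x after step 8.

step 1: x_pred=6.1320  r=-3.9520  x^+=4.5591  v^+=0.5047  a^+=-0.1700
step 2: x_pred=5.1069  r=-8.9169  x^+=1.5580  v^+=-2.7690  a^+=-1.5916
step 3: x_pred=-4.0290  r=8.9390  x^+=-0.4713  v^+=-2.0070  a^+=-0.1665
step 4: x_pred=-3.5115  r=3.9215  x^+=-1.9507  v^+=-0.9123  a^+=0.4586
step 5: x_pred=-2.7864  r=6.3564  x^+=-0.2566  v^+=1.9038  a^+=1.4720
step 6: x_pred=3.9709  r=-4.6009  x^+=2.1398  v^+=2.4451  a^+=0.7385
step 7: x_pred=6.3913  r=-8.1513  x^+=3.1471  v^+=0.7308  a^+=-0.5610
step 8: x_pred=3.6186  r=-7.6686  x^+=0.5665  v^+=-2.6776  a^+=-1.7835

x_post = 0.5665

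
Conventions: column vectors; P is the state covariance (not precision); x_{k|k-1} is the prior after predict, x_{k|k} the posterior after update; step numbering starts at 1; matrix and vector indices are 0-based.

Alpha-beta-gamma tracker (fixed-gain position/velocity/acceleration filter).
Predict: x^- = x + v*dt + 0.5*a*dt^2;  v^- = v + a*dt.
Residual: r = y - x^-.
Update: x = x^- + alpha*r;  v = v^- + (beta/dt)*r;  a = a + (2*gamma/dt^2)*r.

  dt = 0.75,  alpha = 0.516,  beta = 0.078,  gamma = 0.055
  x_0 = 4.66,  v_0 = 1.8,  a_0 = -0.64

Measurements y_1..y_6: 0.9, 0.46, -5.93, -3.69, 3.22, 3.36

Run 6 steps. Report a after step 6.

step 1: x_pred=5.8300  r=-4.9300  x^+=3.2861  v^+=0.8073  a^+=-1.6041
step 2: x_pred=3.4404  r=-2.9804  x^+=1.9025  v^+=-0.7058  a^+=-2.1869
step 3: x_pred=0.7581  r=-6.6881  x^+=-2.6929  v^+=-3.0415  a^+=-3.4948
step 4: x_pred=-5.9570  r=2.2670  x^+=-4.7872  v^+=-5.4269  a^+=-3.0515
step 5: x_pred=-9.7156  r=12.9356  x^+=-3.0408  v^+=-6.3702  a^+=-0.5219
step 6: x_pred=-7.9653  r=11.3253  x^+=-2.1214  v^+=-5.5838  a^+=1.6928

a_post = 1.6928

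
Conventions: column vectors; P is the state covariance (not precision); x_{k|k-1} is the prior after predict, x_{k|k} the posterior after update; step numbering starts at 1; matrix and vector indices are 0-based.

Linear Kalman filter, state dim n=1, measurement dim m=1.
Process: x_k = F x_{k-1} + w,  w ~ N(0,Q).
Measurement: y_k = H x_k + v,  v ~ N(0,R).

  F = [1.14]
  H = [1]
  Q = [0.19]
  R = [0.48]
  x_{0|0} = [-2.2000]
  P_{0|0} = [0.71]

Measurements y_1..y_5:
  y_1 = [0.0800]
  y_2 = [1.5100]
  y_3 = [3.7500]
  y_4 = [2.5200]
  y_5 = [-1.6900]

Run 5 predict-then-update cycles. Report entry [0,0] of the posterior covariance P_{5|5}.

P_post[0,0] = 0.2484

step 1: x^-=[-2.5080]  P^-=[1.1127]  S=[1.5927]  K=[0.6986]  nu=[2.5880]  x^+=[-0.7000]  P^+=[0.3353]
step 2: x^-=[-0.7979]  P^-=[0.6258]  S=[1.1058]  K=[0.5659]  nu=[2.3079]  x^+=[0.5082]  P^+=[0.2716]
step 3: x^-=[0.5793]  P^-=[0.5430]  S=[1.0230]  K=[0.5308]  nu=[3.1707]  x^+=[2.2623]  P^+=[0.2548]
step 4: x^-=[2.5791]  P^-=[0.5211]  S=[1.0011]  K=[0.5205]  nu=[-0.0591]  x^+=[2.5483]  P^+=[0.2499]
step 5: x^-=[2.9051]  P^-=[0.5147]  S=[0.9947]  K=[0.5174]  nu=[-4.5951]  x^+=[0.5274]  P^+=[0.2484]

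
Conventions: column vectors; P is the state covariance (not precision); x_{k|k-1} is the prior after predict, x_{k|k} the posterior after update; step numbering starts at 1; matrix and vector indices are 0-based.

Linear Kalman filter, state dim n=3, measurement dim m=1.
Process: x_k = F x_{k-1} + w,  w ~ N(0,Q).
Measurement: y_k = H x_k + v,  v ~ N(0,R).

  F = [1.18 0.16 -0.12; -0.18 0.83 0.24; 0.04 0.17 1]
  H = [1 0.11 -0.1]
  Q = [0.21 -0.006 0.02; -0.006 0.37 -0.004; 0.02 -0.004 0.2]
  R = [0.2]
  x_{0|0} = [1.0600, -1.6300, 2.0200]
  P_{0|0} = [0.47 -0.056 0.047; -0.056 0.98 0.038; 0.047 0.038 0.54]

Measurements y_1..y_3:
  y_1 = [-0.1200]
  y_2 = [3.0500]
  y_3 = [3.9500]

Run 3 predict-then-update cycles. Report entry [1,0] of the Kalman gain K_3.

K[1,0] = 0.1757

step 1: x^-=[0.7476, -1.0589, 1.7853]  P^-=[0.8614 -0.0325 0.0530; -0.0325 1.1193 0.2854; 0.0530 0.2854 0.7850]  S=[1.0587]  K=[0.8052; 0.0587; 0.0056]  nu=[-0.5726]  x^+=[0.2865, -1.0925, 1.7821]  P^+=[0.1749 -0.0825 0.0482; -0.0825 1.1156 0.2851; 0.0482 0.2851 0.7850]
step 2: x^-=[-0.0505, -0.5306, 1.6079]  P^-=[0.4377 0.0012 0.0438; 0.0012 1.3235 0.5804; 0.0438 0.5804 1.1171]  S=[0.6436]  K=[0.6735; 0.1380; -0.0063]  nu=[3.3197]  x^+=[2.1851, -0.0727, 1.5870]  P^+=[0.1458 -0.0586 0.0466; -0.0586 1.3112 0.5809; 0.0466 0.5809 1.1171]
step 3: x^-=[2.3764, -0.0727, 1.6621]  P^-=[0.4050 0.0280 0.0522; 0.0280 1.5873 0.9459; 0.0522 0.9459 1.5557]  S=[0.6147]  K=[0.6554; 0.1757; 0.0011]  nu=[1.7478]  x^+=[3.5220, 0.2343, 1.6639]  P^+=[0.1410 -0.0428 0.0518; -0.0428 1.5683 0.9457; 0.0518 0.9457 1.5557]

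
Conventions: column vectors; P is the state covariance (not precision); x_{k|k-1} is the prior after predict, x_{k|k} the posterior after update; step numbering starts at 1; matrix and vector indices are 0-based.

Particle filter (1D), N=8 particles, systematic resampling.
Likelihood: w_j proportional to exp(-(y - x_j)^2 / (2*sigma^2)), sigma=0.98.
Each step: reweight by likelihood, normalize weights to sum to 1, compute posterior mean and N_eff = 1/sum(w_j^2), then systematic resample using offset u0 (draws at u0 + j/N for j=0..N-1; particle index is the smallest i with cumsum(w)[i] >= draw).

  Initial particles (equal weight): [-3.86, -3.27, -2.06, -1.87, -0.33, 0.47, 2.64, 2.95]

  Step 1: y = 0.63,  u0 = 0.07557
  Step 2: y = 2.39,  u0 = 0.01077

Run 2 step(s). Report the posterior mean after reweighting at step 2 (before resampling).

post_mean = 1.7362

step 1: w=[0.0000, 0.0002, 0.0125, 0.0209, 0.3344, 0.5332, 0.0660, 0.0328]  mean=0.3456  Neff=2.4863  idx=[4, 4, 4, 5, 5, 5, 5, 6]
step 2: w=[0.0131, 0.0131, 0.0131, 0.0906, 0.0906, 0.0906, 0.0906, 0.5980]  mean=1.7362  Neff=2.5573  idx=[0, 4, 5, 6, 7, 7, 7, 7]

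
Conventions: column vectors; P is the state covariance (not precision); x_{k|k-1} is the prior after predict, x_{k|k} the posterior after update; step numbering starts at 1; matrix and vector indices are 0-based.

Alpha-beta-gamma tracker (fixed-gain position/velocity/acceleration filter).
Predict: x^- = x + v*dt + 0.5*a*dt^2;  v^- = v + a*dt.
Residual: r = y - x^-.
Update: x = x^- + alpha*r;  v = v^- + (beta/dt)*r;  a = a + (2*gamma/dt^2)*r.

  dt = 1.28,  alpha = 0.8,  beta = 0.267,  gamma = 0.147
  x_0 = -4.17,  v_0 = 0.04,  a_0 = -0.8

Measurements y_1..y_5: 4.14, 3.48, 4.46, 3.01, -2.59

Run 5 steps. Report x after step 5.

step 1: x_pred=-4.7742  r=8.9142  x^+=2.3572  v^+=0.8754  a^+=0.7996
step 2: x_pred=4.1328  r=-0.6528  x^+=3.6106  v^+=1.7627  a^+=0.6825
step 3: x_pred=6.4259  r=-1.9659  x^+=4.8532  v^+=2.2262  a^+=0.3297
step 4: x_pred=7.9728  r=-4.9628  x^+=4.0026  v^+=1.6130  a^+=-0.5609
step 5: x_pred=5.6077  r=-8.1977  x^+=-0.9505  v^+=-0.8149  a^+=-2.0319

x_post = -0.9505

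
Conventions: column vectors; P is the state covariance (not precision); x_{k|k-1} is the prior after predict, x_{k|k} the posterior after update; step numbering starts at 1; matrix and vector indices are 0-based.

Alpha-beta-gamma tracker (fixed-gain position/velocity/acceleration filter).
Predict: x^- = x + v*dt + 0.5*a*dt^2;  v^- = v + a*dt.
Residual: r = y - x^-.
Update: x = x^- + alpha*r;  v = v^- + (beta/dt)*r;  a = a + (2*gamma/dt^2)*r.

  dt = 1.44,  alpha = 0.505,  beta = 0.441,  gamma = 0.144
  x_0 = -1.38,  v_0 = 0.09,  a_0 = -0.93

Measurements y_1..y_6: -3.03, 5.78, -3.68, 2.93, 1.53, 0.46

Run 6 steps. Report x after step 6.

step 1: x_pred=-2.2146  r=-0.8154  x^+=-2.6264  v^+=-1.4989  a^+=-1.0432
step 2: x_pred=-5.8665  r=11.6465  x^+=0.0150  v^+=0.5655  a^+=0.5743
step 3: x_pred=1.4248  r=-5.1048  x^+=-1.1531  v^+=-0.1708  a^+=-0.1347
step 4: x_pred=-1.5387  r=4.4687  x^+=0.7180  v^+=1.0038  a^+=0.4860
step 5: x_pred=2.6673  r=-1.1373  x^+=2.0930  v^+=1.3553  a^+=0.3280
step 6: x_pred=4.3846  r=-3.9246  x^+=2.4027  v^+=0.6257  a^+=-0.2171

x_post = 2.4027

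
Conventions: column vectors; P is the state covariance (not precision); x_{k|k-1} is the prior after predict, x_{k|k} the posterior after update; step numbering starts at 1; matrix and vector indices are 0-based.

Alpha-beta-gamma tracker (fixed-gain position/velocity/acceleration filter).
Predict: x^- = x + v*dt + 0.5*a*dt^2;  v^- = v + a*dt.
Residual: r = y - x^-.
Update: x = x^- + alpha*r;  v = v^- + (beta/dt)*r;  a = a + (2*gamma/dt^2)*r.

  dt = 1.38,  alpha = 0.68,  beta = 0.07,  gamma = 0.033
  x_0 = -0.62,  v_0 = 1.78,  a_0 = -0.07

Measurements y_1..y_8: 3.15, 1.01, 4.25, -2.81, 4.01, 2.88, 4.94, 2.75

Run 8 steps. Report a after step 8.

step 1: x_pred=1.7697  r=1.3803  x^+=2.7083  v^+=1.7534  a^+=-0.0222
step 2: x_pred=5.1069  r=-4.0969  x^+=2.3210  v^+=1.5150  a^+=-0.1642
step 3: x_pred=4.2554  r=-0.0054  x^+=4.2517  v^+=1.2882  a^+=-0.1643
step 4: x_pred=5.8730  r=-8.6830  x^+=-0.0314  v^+=0.6210  a^+=-0.4653
step 5: x_pred=0.3825  r=3.6275  x^+=2.8492  v^+=0.1629  a^+=-0.3395
step 6: x_pred=2.7507  r=0.1293  x^+=2.8386  v^+=-0.2991  a^+=-0.3351
step 7: x_pred=2.1068  r=2.8332  x^+=4.0334  v^+=-0.6178  a^+=-0.2369
step 8: x_pred=2.9553  r=-0.2053  x^+=2.8157  v^+=-0.9551  a^+=-0.2440

a_post = -0.2440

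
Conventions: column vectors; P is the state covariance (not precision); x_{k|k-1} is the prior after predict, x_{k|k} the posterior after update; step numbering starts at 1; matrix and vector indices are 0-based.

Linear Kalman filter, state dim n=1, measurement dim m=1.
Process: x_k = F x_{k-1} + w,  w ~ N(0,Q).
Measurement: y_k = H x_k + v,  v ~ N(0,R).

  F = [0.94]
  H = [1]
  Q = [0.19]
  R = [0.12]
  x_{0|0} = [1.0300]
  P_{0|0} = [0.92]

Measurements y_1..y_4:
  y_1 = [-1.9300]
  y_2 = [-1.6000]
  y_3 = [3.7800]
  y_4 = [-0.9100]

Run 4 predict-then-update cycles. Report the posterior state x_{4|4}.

step 1: x^-=[0.9682]  P^-=[1.0029]  S=[1.1229]  K=[0.8931]  nu=[-2.8982]  x^+=[-1.6203]  P^+=[0.1072]
step 2: x^-=[-1.5231]  P^-=[0.2847]  S=[0.4047]  K=[0.7035]  nu=[-0.0769]  x^+=[-1.5772]  P^+=[0.0844]
step 3: x^-=[-1.4826]  P^-=[0.2646]  S=[0.3846]  K=[0.6880]  nu=[5.2626]  x^+=[2.1380]  P^+=[0.0826]
step 4: x^-=[2.0097]  P^-=[0.2629]  S=[0.3829]  K=[0.6866]  nu=[-2.9197]  x^+=[0.0049]  P^+=[0.0824]

x_post = [0.0049]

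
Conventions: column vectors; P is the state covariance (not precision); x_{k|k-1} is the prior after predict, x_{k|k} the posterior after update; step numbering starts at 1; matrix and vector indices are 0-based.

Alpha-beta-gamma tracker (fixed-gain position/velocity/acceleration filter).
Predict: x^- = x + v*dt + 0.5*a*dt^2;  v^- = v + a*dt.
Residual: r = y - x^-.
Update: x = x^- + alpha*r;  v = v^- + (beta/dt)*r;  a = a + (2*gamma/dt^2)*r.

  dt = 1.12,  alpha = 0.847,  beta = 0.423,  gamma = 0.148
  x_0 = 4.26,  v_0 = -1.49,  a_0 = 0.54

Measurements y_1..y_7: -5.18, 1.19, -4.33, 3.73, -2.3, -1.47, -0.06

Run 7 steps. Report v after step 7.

v_post = 0.8390

step 1: x_pred=2.9299  r=-8.1099  x^+=-3.9392  v^+=-3.9481  a^+=-1.3737
step 2: x_pred=-9.2227  r=10.4127  x^+=-0.4031  v^+=-1.5540  a^+=1.0834
step 3: x_pred=-1.4641  r=-2.8659  x^+=-3.8915  v^+=-1.4230  a^+=0.4071
step 4: x_pred=-5.2299  r=8.9599  x^+=2.3591  v^+=2.4170  a^+=2.5214
step 5: x_pred=6.6475  r=-8.9475  x^+=-0.9310  v^+=1.8616  a^+=0.4101
step 6: x_pred=1.4112  r=-2.8812  x^+=-1.0292  v^+=1.2327  a^+=-0.2698
step 7: x_pred=0.1822  r=-0.2422  x^+=-0.0229  v^+=0.8390  a^+=-0.3270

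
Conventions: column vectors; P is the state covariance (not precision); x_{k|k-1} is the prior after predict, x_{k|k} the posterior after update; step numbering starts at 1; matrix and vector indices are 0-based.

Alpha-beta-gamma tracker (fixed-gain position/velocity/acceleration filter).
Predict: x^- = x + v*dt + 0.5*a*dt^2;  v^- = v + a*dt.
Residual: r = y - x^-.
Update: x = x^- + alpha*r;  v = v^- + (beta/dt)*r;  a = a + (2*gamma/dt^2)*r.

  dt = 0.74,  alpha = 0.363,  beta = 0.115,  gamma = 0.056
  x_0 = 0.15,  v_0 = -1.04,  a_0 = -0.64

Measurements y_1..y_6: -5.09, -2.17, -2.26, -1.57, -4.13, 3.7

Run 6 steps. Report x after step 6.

step 1: x_pred=-0.7948  r=-4.2952  x^+=-2.3540  v^+=-2.1811  a^+=-1.5185
step 2: x_pred=-4.3837  r=2.2137  x^+=-3.5802  v^+=-2.9607  a^+=-1.0657
step 3: x_pred=-6.0629  r=3.8029  x^+=-4.6824  v^+=-3.1584  a^+=-0.2879
step 4: x_pred=-7.0985  r=5.5285  x^+=-5.0916  v^+=-2.5123  a^+=0.8428
step 5: x_pred=-6.7200  r=2.5900  x^+=-5.7798  v^+=-1.4861  a^+=1.3725
step 6: x_pred=-6.5037  r=10.2037  x^+=-2.7998  v^+=1.1153  a^+=3.4595

x_post = -2.7998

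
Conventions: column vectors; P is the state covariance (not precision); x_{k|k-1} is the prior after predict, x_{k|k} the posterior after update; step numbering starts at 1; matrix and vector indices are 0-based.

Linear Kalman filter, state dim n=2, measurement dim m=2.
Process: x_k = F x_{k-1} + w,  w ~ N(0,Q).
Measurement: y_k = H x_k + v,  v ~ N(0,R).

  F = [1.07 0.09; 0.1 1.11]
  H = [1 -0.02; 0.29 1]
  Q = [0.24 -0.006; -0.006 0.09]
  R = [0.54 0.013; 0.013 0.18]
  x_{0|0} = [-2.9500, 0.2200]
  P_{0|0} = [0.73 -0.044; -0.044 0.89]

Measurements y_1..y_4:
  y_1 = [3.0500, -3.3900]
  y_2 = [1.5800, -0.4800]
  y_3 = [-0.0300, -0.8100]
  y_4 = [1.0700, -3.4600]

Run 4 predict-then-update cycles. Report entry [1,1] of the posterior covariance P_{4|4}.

P_post[1,1] = 0.1042

step 1: x^-=[-3.1367, -0.0508]  P^-=[1.0745 0.1084; 0.1084 1.1841]  S=[1.6107 0.4087; 0.4087 1.5173]  K=[0.6392 0.1046; -0.1617 0.8447]  nu=[6.1857, -2.4296]  x^+=[0.5633, -3.1034]  P^+=[0.3451 -0.0729; -0.0729 0.1711]
step 2: x^-=[0.3234, -3.3884]  P^-=[0.6224 -0.0393; -0.0393 0.2881]  S=[1.1641 0.1487; 0.1487 0.4976]  K=[0.5189 0.1288; -0.1141 0.5901]  nu=[1.1889, 2.8147]  x^+=[1.3027, -1.8632]  P^+=[0.2809 -0.0515; -0.0515 0.1197]
step 3: x^-=[1.2262, -1.9379]  P^-=[0.5526 -0.0257; -0.0257 0.2288]  S=[1.0937 0.1432; 0.1432 0.4404]  K=[0.4864 0.1475; -0.0976 0.5344]  nu=[-1.2950, 0.7723]  x^+=[0.7102, -1.3988]  P^+=[0.2637 -0.0436; -0.0436 0.1076]
step 4: x^-=[0.6341, -1.4817]  P^-=[0.5344 -0.0192; -0.0192 0.2155]  S=[1.0752 0.1446; 0.1446 0.4293]  K=[0.4764 0.1558; -0.0918 0.5199]  nu=[0.4063, -2.1622]  x^+=[0.4907, -2.6431]  P^+=[0.2585 -0.0407; -0.0407 0.1042]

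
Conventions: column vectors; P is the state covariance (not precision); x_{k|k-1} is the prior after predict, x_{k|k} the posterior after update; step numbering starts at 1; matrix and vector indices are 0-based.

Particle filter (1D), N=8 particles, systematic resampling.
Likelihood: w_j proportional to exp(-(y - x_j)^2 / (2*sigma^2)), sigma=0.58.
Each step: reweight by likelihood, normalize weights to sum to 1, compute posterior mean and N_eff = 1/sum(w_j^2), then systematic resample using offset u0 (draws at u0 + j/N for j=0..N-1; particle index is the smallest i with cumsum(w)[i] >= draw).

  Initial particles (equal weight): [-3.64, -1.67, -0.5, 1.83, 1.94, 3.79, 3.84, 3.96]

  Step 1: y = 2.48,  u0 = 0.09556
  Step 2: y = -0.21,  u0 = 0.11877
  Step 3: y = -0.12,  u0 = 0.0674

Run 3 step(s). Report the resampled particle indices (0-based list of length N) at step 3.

resampled_idx = [0, 1, 1, 2, 3, 4, 5, 7]

step 1: w=[0.0000, 0.0000, 0.0000, 0.3917, 0.4758, 0.0573, 0.0470, 0.0283]  mean=2.1492  Neff=2.5901  idx=[3, 3, 3, 4, 4, 4, 4, 6]
step 2: w=[0.1994, 0.1994, 0.1994, 0.1005, 0.1005, 0.1005, 0.1005, 0.0000]  mean=1.8742  Neff=6.2651  idx=[0, 1, 1, 2, 3, 4, 5, 6]
step 3: w=[0.1646, 0.1646, 0.1646, 0.1646, 0.0854, 0.0854, 0.0854, 0.0854]  mean=1.8676  Neff=7.2714  idx=[0, 1, 1, 2, 3, 4, 5, 7]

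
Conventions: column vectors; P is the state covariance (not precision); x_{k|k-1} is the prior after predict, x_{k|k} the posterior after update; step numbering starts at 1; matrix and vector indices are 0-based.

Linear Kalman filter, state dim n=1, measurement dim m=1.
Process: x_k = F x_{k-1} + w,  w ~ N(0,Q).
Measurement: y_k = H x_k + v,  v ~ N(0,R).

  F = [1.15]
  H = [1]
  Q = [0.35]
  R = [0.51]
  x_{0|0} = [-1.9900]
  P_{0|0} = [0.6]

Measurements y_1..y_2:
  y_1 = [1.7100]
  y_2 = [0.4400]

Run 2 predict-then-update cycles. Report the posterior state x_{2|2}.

x_post = [0.4816]

step 1: x^-=[-2.2885]  P^-=[1.1435]  S=[1.6535]  K=[0.6916]  nu=[3.9985]  x^+=[0.4767]  P^+=[0.3527]
step 2: x^-=[0.5482]  P^-=[0.8164]  S=[1.3264]  K=[0.6155]  nu=[-0.1082]  x^+=[0.4816]  P^+=[0.3139]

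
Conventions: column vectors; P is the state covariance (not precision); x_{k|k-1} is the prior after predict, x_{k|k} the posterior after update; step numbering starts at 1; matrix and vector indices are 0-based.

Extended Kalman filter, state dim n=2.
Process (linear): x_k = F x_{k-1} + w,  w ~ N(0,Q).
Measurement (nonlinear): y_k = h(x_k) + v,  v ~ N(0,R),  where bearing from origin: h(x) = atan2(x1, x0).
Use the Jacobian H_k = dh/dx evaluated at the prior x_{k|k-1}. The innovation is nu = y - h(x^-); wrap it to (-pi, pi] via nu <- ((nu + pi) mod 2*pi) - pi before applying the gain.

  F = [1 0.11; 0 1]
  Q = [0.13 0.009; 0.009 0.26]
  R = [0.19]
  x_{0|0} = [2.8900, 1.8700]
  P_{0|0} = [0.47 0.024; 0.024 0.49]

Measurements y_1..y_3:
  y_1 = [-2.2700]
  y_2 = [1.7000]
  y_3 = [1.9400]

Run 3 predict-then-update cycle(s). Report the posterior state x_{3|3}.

step 1: x^-=[3.0957, 1.8700]  P^-=[0.6112 0.0869; 0.0869 0.7500]  H_jac=[-0.1430 0.2367]  S=[0.2386]  K=[-0.2800; 0.6918]  nu=[-2.8134]  x^+=[3.8835, -0.0763]  P^+=[0.5925 0.1331; 0.1331 0.6358]
step 2: x^-=[3.8751, -0.0763]  P^-=[0.7595 0.2121; 0.2121 0.8958]  H_jac=[0.0051 0.2580]  S=[0.2502]  K=[0.2341; 0.9279]  nu=[1.7197]  x^+=[4.2776, 1.5195]  P^+=[0.7458 0.1577; 0.1577 0.6804]
step 3: x^-=[4.4447, 1.5195]  P^-=[0.9187 0.2416; 0.2416 0.9404]  H_jac=[-0.0689 0.2014]  S=[0.2258]  K=[-0.0647; 0.7652]  nu=[1.6106]  x^+=[4.3406, 2.7519]  P^+=[0.9178 0.2527; 0.2527 0.8081]

x_post = [4.3406, 2.7519]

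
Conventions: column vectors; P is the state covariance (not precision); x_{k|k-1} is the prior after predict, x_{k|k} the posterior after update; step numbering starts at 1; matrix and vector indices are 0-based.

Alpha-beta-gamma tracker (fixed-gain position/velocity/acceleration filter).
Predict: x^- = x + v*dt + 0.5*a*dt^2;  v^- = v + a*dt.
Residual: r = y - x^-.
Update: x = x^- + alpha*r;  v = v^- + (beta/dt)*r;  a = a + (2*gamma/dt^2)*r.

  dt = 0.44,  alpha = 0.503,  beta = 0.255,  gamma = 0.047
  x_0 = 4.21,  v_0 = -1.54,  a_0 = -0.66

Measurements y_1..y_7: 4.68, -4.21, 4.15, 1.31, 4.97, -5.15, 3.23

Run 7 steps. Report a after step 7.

a_post = 1.8319

step 1: x_pred=3.4685  r=1.2115  x^+=4.0779  v^+=-1.1283  a^+=-0.0718
step 2: x_pred=3.5745  r=-7.7845  x^+=-0.3411  v^+=-5.6713  a^+=-3.8514
step 3: x_pred=-3.2093  r=7.3593  x^+=0.4924  v^+=-3.1009  a^+=-0.2782
step 4: x_pred=-0.8989  r=2.2089  x^+=0.2122  v^+=-1.9432  a^+=0.7943
step 5: x_pred=-0.5659  r=5.5359  x^+=2.2186  v^+=1.6146  a^+=3.4822
step 6: x_pred=3.2662  r=-8.4162  x^+=-0.9672  v^+=-1.7307  a^+=-0.6042
step 7: x_pred=-1.7872  r=5.0172  x^+=0.7365  v^+=0.9111  a^+=1.8319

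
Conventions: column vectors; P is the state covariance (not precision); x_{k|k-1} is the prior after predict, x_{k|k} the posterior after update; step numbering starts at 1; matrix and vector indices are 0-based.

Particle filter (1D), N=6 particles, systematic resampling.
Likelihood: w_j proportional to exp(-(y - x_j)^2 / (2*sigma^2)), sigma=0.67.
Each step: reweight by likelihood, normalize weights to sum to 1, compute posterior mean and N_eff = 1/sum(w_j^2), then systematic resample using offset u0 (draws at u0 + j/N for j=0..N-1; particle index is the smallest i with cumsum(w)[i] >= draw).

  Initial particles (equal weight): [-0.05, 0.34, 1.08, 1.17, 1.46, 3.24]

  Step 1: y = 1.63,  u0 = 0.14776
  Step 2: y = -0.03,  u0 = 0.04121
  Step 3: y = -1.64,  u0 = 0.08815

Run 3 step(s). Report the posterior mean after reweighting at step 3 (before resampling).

post_mean = 1.0980

step 1: w=[0.0158, 0.0574, 0.2617, 0.2896, 0.3550, 0.0204]  mean=1.2247  Neff=3.5416  idx=[2, 2, 3, 4, 4, 5]
step 2: w=[0.2891, 0.2891, 0.2294, 0.0962, 0.0962, 0.0000]  mean=1.1738  Neff=4.1965  idx=[0, 0, 1, 1, 2, 3]
step 3: w=[0.2146, 0.2146, 0.2146, 0.2146, 0.1233, 0.0183]  mean=1.0980  Neff=5.0059  idx=[0, 1, 1, 2, 3, 4]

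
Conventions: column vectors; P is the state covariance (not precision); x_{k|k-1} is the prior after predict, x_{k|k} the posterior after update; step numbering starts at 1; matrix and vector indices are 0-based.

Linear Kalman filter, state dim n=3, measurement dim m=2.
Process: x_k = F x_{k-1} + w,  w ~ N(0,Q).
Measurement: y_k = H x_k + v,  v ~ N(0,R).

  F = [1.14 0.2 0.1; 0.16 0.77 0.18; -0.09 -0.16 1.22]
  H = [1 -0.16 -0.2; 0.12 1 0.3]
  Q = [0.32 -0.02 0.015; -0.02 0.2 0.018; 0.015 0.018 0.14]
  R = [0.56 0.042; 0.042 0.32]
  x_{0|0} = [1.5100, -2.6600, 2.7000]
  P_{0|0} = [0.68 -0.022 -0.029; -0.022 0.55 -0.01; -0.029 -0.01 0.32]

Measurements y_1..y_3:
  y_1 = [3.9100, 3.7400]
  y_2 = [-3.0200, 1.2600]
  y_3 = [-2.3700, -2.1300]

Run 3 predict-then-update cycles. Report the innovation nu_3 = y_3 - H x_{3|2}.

step 1: x^-=[1.4594, -1.3206, 3.5837]  P^-=[1.2119 0.1669 -0.0713; 0.1669 0.5440 -0.0015; -0.0713 -0.0015 0.6455]  S=[1.7866 0.2061; 0.2061 0.9736]  K=[0.6528 0.1607; -0.0224 0.5836; -0.1371 0.2176]  nu=[2.9560, 3.8104]  x^+=[4.0014, 0.8369, 4.0076]  P^+=[0.3821 0.0240 0.0299; 0.0240 0.2169 -0.1131; 0.0299 -0.1131 0.5781]
step 2: x^-=[5.1297, 2.0060, 4.3952]  P^-=[0.8443 0.1092 0.0501; 0.1092 0.3334 0.0128; 0.0501 0.0128 1.0474]  S=[1.4006 0.1449; 0.1449 0.7973]  K=[0.5646 0.1803; -0.0075 0.4408; -0.1615 0.4470]  nu=[-6.9497, -2.6801]  x^+=[0.7230, 0.8771, 4.3197]  P^+=[0.3425 0.0159 0.0812; 0.0159 0.1794 -0.1352; 0.0812 -0.1352 0.8725]
step 3: x^-=[1.4317, 1.5686, 5.0646]  P^-=[0.8014 0.1030 0.1587; 0.1030 0.3145 0.0725; 0.1587 0.0725 1.4814]  S=[1.3369 0.1258; 0.1258 0.8590]  K=[0.5438 0.2076; -0.0098 0.4073; -0.1727 0.6492]  nu=[-2.5378, -5.3898]  x^+=[-1.0675, -0.6016, 2.0039]  P^+=[0.3406 0.0098 0.1286; 0.0098 0.1729 -0.1473; 0.1286 -0.1473 1.1077]

innov = [-2.5378, -5.3898]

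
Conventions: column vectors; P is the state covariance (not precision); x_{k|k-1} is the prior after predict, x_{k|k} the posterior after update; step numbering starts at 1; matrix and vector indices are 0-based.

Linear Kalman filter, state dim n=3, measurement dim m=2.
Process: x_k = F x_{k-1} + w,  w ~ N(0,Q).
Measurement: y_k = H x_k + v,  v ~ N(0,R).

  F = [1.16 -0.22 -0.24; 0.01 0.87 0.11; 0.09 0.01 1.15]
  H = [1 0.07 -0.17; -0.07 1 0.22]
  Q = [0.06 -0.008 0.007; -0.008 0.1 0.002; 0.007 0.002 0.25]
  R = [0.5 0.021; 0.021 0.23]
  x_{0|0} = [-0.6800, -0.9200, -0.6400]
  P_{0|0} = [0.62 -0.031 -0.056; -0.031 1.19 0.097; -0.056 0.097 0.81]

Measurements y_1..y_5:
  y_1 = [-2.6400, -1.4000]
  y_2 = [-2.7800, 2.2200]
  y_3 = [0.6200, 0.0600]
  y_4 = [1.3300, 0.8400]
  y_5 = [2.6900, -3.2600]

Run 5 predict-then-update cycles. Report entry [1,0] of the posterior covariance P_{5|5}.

step 1: x^-=[-0.4328, -0.8776, -0.8064]  P^-=[1.0558 -0.3108 -0.2525; -0.3108 1.0285 0.2089; -0.2525 0.2089 1.3169]  S=[1.6362 -0.4303; -0.4303 1.4706]  K=[0.6278 -0.1157; 0.0307 0.7544; -0.2057 0.2909]  nu=[-2.2829, -0.3753]  x^+=[-1.8225, -1.2309, -0.4460]  P^+=[0.3288 -0.0118 0.0971; -0.0118 0.2099 -0.1664; 0.0971 -0.1664 1.0718]
step 2: x^-=[-1.7362, -1.1382, -0.6892]  P^-=[0.5087 -0.0336 -0.0849; -0.0336 0.2401 -0.0258; -0.0849 -0.0258 1.6864]  S=[1.0834 -0.1100; -0.1100 0.5501]  K=[0.4741 -0.0649; 0.0329 0.4369; -0.2857 0.5811]  nu=[-1.0813, 3.3883]  x^+=[-2.4689, 0.3066, 1.5887]  P^+=[0.2561 -0.0123 0.1149; -0.0123 0.1370 -0.1669; 0.1149 -0.1669 1.3757]
step 3: x^-=[-3.3127, 0.4168, 1.6079]  P^-=[0.4151 -0.0267 -0.1527; -0.0267 0.1885 0.0117; -0.1527 0.0117 2.0913]  S=[1.0244 -0.1369; -0.1369 0.5353]  K=[0.4208 -0.0593; 0.0342 0.3691; -0.3881 0.8021]  nu=[4.1768, -0.9424]  x^+=[-1.4990, 0.2117, -0.7692]  P^+=[0.2250 -0.0087 0.0895; -0.0087 0.1178 -0.1490; 0.0895 -0.1490 1.5074]
step 4: x^-=[-1.6008, 0.0846, -1.0173]  P^-=[0.3942 -0.0306 -0.2303; -0.0306 0.1789 0.0459; -0.2303 0.0459 2.2604]  S=[1.0333 -0.1695; -0.1695 0.5518]  K=[0.4054 -0.0727; 0.0335 0.3567; -0.4479 0.8759]  nu=[2.7519, 0.8672]  x^+=[-0.5483, 0.4861, -1.4904]  P^+=[0.2115 -0.0062 0.0582; -0.0062 0.1116 -0.1332; 0.0582 -0.1332 1.4968]
step 5: x^-=[-0.3853, 0.2535, -1.7584]  P^-=[0.3929 -0.0344 -0.2738; -0.0344 0.1771 0.0599; -0.2738 0.0599 2.2402]  S=[1.0454 -0.1848; -0.1848 0.5571]  K=[0.4029 -0.0855; 0.0323 0.3567; -0.4682 0.8712]  nu=[2.7586, -3.1536]  x^+=[0.9959, -0.7822, -5.7975]  P^+=[0.2063 -0.0049 0.0372; -0.0049 0.1094 -0.1231; 0.0372 -0.1231 1.4374]

P_post[1,0] = -0.0049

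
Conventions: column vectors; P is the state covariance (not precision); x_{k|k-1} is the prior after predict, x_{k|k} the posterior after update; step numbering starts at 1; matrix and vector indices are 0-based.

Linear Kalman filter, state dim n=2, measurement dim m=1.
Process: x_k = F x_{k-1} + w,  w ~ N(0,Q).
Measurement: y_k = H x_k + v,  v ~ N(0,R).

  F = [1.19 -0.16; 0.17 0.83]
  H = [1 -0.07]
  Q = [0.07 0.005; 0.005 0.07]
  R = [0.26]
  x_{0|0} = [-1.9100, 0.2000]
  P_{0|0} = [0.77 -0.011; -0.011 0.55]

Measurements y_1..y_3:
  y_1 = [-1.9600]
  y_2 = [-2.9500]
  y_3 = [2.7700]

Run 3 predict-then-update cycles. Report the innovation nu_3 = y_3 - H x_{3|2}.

step 1: x^-=[-2.3049, -0.1587]  P^-=[1.1787 0.0772; 0.0772 0.4680]  S=[1.4302]  K=[0.8204; 0.0310]  nu=[0.3338]  x^+=[-2.0311, -0.1483]  P^+=[0.2161 0.0407; 0.0407 0.4667]
step 2: x^-=[-2.3932, -0.4684]  P^-=[0.3725 0.0259; 0.0259 0.4092]  S=[0.6309]  K=[0.5876; -0.0044]  nu=[-0.5896]  x^+=[-2.7396, -0.4658]  P^+=[0.1547 0.0275; 0.0275 0.4092]
step 3: x^-=[-3.1857, -0.8524]  P^-=[0.2891 0.0084; 0.0084 0.3641]  S=[0.5497]  K=[0.5248; -0.0311]  nu=[5.8960]  x^+=[-0.0913, -1.0360]  P^+=[0.1377 0.0174; 0.0174 0.3636]

innov = [5.8960]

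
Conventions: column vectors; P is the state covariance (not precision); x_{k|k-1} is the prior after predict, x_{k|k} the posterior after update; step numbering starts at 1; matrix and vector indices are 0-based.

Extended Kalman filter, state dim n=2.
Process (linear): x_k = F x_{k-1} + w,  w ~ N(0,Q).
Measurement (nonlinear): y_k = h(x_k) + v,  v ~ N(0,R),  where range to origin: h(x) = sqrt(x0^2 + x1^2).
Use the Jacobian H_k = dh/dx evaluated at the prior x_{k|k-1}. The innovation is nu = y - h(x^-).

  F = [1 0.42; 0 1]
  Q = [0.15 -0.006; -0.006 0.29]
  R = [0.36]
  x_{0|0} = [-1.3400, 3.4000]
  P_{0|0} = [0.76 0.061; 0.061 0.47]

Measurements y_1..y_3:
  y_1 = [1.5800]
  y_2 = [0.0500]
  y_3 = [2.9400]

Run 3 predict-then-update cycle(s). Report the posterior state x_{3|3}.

x_post = [-0.1074, 2.1285]

step 1: x^-=[0.0880, 3.4000]  P^-=[1.0441 0.2524; 0.2524 0.7600]  H_jac=[0.0259 0.9997]  S=[1.1332]  K=[0.2465; 0.6762]  nu=[-1.8211]  x^+=[-0.3609, 2.1686]  P^+=[0.9753 0.0635; 0.0635 0.2419]
step 2: x^-=[0.5499, 2.1686]  P^-=[1.2213 0.1591; 0.1591 0.5319]  H_jac=[0.2458 0.9693]  S=[1.0093]  K=[0.4502; 0.5495]  nu=[-2.1872]  x^+=[-0.4348, 0.9667]  P^+=[1.0167 -0.0906; -0.0906 0.2271]
step 3: x^-=[-0.0288, 0.9667]  P^-=[1.1307 -0.0012; -0.0012 0.5171]  H_jac=[-0.0298 0.9996]  S=[0.8777]  K=[-0.0398; 0.5889]  nu=[1.9729]  x^+=[-0.1074, 2.1285]  P^+=[1.1293 0.0193; 0.0193 0.2127]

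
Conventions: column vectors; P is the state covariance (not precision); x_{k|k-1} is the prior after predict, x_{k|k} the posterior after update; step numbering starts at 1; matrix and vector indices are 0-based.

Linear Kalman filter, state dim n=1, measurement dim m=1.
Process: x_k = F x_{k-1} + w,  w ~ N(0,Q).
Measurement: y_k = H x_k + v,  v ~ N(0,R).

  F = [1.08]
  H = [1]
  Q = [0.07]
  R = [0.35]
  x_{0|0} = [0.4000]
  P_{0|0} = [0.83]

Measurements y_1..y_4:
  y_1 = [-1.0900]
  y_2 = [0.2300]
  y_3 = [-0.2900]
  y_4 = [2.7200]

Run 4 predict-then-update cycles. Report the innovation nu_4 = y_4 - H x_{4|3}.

innov = [3.0206]

step 1: x^-=[0.4320]  P^-=[1.0381]  S=[1.3881]  K=[0.7479]  nu=[-1.5220]  x^+=[-0.7062]  P^+=[0.2618]
step 2: x^-=[-0.7627]  P^-=[0.3753]  S=[0.7253]  K=[0.5174]  nu=[0.9927]  x^+=[-0.2491]  P^+=[0.1811]
step 3: x^-=[-0.2690]  P^-=[0.2812]  S=[0.6312]  K=[0.4455]  nu=[-0.0210]  x^+=[-0.2783]  P^+=[0.1559]
step 4: x^-=[-0.3006]  P^-=[0.2519]  S=[0.6019]  K=[0.4185]  nu=[3.0206]  x^+=[0.9635]  P^+=[0.1465]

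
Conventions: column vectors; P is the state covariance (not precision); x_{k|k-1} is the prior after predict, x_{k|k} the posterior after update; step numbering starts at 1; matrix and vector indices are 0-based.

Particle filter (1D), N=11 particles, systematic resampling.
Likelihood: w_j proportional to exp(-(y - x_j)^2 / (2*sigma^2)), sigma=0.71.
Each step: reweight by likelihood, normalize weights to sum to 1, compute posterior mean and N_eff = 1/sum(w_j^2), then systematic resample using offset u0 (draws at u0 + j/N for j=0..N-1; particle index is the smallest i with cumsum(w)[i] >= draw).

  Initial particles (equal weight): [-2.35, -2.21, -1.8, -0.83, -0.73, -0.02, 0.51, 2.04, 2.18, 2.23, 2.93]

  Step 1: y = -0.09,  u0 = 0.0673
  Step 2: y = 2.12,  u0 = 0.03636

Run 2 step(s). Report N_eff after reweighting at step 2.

step 1: w=[0.0021, 0.0038, 0.0181, 0.1913, 0.2193, 0.3277, 0.2304, 0.0037, 0.0020, 0.0016, 0.0000]  mean=-0.2384  Neff=4.0727  idx=[3, 3, 4, 4, 4, 5, 5, 5, 6, 6, 6]
step 2: w=[0.0007, 0.0007, 0.0012, 0.0012, 0.0012, 0.0405, 0.0405, 0.0405, 0.2911, 0.2911, 0.2911]  mean=0.4392  Neff=3.8580  idx=[5, 8, 8, 8, 8, 9, 9, 9, 10, 10, 10]

N_eff = 3.8580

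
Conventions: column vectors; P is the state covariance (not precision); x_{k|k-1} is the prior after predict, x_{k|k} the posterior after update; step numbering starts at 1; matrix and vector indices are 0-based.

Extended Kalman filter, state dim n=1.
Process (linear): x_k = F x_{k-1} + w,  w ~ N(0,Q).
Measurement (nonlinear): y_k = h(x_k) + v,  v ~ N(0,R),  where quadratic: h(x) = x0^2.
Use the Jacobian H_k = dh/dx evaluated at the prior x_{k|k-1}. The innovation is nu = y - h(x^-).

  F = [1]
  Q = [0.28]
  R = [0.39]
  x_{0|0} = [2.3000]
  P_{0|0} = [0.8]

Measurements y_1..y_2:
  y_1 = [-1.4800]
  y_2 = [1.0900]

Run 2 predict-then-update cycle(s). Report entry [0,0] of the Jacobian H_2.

step 1: x^-=[2.3000]  P^-=[1.0800]  H_jac=[4.6000]  S=[23.2428]  K=[0.2137]  nu=[-6.7700]  x^+=[0.8530]  P^+=[0.0181]
step 2: x^-=[0.8530]  P^-=[0.2981]  H_jac=[1.7059]  S=[1.2576]  K=[0.4044]  nu=[0.3625]  x^+=[0.9995]  P^+=[0.0925]

H_jac[0,0] = 1.7059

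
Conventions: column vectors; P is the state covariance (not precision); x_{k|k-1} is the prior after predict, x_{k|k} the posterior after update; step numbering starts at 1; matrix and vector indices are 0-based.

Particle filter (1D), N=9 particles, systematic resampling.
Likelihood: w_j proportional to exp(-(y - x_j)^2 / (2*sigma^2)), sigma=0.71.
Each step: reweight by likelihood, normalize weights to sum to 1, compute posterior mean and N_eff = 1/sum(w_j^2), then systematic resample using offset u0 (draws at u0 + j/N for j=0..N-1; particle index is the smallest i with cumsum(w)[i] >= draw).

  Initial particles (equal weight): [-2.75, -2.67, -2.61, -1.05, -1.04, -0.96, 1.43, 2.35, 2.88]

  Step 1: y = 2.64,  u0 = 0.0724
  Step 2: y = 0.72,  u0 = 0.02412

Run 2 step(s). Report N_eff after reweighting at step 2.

step 1: w=[0.0000, 0.0000, 0.0000, 0.0000, 0.0000, 0.0000, 0.1115, 0.4384, 0.4501]  mean=2.4859  Neff=2.4559  idx=[6, 7, 7, 7, 7, 8, 8, 8, 8]
step 2: w=[0.6505, 0.0769, 0.0769, 0.0769, 0.0769, 0.0105, 0.0105, 0.0105, 0.0105]  mean=1.7738  Neff=2.2361  idx=[0, 0, 0, 0, 0, 0, 1, 2, 4]

N_eff = 2.2361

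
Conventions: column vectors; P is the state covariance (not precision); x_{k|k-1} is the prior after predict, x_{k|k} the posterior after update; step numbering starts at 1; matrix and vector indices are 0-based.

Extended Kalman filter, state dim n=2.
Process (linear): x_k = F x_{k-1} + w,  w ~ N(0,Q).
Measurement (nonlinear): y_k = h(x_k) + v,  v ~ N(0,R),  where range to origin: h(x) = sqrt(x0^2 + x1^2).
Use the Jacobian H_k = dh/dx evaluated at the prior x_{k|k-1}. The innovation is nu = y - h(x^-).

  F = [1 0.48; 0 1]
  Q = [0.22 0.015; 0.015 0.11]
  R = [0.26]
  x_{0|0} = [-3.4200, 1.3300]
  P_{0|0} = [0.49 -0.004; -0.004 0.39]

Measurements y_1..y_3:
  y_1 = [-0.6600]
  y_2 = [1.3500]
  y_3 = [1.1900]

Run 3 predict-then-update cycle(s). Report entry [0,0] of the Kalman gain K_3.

K[0,0] = 0.6301

step 1: x^-=[-2.7816, 1.3300]  P^-=[0.7960 0.1982; 0.1982 0.5000]  H_jac=[-0.9022 0.4314]  S=[0.8467]  K=[-0.7472; 0.0436]  nu=[-3.7432]  x^+=[0.0154, 1.1670]  P^+=[0.3233 0.2258; 0.2258 0.4984]
step 2: x^-=[0.5756, 1.1670]  P^-=[0.8748 0.4800; 0.4800 0.6084]  H_jac=[0.4423 0.8968]  S=[1.3014]  K=[0.6281; 0.5824]  nu=[0.0488]  x^+=[0.6062, 1.1954]  P^+=[0.3614 0.0039; 0.0039 0.1669]
step 3: x^-=[1.1800, 1.1954]  P^-=[0.6235 0.0990; 0.0990 0.2769]  H_jac=[0.7025 0.7117]  S=[0.8070]  K=[0.6301; 0.3304]  nu=[-0.4897]  x^+=[0.8714, 1.0336]  P^+=[0.3031 -0.0690; -0.0690 0.1888]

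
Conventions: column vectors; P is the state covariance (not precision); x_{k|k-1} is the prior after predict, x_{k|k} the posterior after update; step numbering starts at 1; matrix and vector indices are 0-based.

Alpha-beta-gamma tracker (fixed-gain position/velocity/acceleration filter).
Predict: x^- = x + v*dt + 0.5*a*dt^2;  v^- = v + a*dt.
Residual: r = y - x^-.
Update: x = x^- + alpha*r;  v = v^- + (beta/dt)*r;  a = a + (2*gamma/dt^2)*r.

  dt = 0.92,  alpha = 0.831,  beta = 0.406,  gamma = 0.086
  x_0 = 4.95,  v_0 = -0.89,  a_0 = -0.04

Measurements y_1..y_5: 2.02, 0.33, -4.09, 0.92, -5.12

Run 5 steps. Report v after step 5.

v_post = -1.9349

step 1: x_pred=4.1143  r=-2.0943  x^+=2.3739  v^+=-1.8510  a^+=-0.4656
step 2: x_pred=0.4740  r=-0.1440  x^+=0.3543  v^+=-2.3429  a^+=-0.4948
step 3: x_pred=-2.0105  r=-2.0795  x^+=-3.7386  v^+=-3.7158  a^+=-0.9174
step 4: x_pred=-7.5454  r=8.4654  x^+=-0.5106  v^+=-0.8240  a^+=0.8029
step 5: x_pred=-0.9290  r=-4.1910  x^+=-4.4117  v^+=-1.9349  a^+=-0.0488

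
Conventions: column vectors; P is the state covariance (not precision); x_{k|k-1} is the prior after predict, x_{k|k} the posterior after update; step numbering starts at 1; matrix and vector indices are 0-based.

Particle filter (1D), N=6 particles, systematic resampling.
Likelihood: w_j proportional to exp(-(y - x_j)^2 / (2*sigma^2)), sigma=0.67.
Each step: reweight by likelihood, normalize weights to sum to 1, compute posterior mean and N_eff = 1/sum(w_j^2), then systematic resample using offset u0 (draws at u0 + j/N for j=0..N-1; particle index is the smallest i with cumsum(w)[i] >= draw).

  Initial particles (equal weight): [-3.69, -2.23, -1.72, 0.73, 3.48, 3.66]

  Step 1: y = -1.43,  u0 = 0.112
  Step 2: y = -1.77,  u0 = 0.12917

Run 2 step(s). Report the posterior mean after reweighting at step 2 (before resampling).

step 1: w=[0.0024, 0.3478, 0.6459, 0.0039, 0.0000, 0.0000]  mean=-1.8925  Neff=1.8582  idx=[1, 1, 2, 2, 2, 2]
step 2: w=[0.1419, 0.1419, 0.1791, 0.1791, 0.1791, 0.1791]  mean=-1.8647  Neff=5.9343  idx=[0, 2, 2, 3, 4, 5]

post_mean = -1.8647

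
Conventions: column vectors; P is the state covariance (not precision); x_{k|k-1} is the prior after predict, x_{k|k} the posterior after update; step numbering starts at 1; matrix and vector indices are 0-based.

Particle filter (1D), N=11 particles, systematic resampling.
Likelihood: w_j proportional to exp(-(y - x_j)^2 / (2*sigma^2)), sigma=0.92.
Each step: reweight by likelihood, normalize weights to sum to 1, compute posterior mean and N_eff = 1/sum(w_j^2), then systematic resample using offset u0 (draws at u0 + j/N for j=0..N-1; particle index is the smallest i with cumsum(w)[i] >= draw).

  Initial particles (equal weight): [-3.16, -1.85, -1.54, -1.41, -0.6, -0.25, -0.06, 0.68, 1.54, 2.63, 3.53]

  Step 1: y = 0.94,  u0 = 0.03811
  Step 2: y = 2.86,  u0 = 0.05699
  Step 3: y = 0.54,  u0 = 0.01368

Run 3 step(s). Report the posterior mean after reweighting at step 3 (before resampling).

post_mean = 1.4430

step 1: w=[0.0000, 0.0031, 0.0081, 0.0117, 0.0751, 0.1320, 0.1688, 0.2928, 0.2463, 0.0564, 0.0058]  mean=0.6245  Neff=4.9654  idx=[4, 5, 5, 6, 7, 7, 7, 7, 8, 8, 9]
step 2: w=[0.0004, 0.0017, 0.0017, 0.0033, 0.0311, 0.0311, 0.0311, 0.0311, 0.1842, 0.1842, 0.4998]  mean=1.9653  Neff=3.1094  idx=[5, 8, 8, 9, 9, 10, 10, 10, 10, 10, 10]
step 3: w=[0.2702, 0.1514, 0.1514, 0.1514, 0.1514, 0.0207, 0.0207, 0.0207, 0.0207, 0.0207, 0.0207]  mean=1.4430  Neff=5.9788  idx=[0, 0, 0, 1, 1, 2, 2, 3, 4, 4, 7]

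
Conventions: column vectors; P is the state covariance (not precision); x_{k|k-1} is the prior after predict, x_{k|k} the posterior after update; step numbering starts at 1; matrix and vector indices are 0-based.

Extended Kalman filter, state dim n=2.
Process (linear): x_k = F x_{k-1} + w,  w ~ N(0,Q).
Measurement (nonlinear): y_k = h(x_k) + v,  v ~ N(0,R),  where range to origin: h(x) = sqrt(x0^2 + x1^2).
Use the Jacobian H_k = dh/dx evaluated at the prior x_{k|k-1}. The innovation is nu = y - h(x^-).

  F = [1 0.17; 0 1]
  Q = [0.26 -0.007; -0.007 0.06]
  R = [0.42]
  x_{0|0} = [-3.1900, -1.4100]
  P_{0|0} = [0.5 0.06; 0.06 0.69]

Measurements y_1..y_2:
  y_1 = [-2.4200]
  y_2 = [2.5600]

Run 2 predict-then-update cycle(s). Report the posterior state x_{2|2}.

x_post = [0.8769, 1.6092]

step 1: x^-=[-3.4297, -1.4100]  P^-=[0.8003 0.1703; 0.1703 0.7500]  H_jac=[-0.9249 -0.3802]  S=[1.3328]  K=[-0.6040; -0.3321]  nu=[-6.1282]  x^+=[0.2715, 0.6254]  P^+=[0.3142 -0.0971; -0.0971 0.6030]
step 2: x^-=[0.3778, 0.6254]  P^-=[0.5586 -0.0016; -0.0016 0.6630]  H_jac=[0.5171 0.8559]  S=[1.0537]  K=[0.2729; 0.5378]  nu=[1.8293]  x^+=[0.8769, 1.6092]  P^+=[0.4801 -0.1562; -0.1562 0.3582]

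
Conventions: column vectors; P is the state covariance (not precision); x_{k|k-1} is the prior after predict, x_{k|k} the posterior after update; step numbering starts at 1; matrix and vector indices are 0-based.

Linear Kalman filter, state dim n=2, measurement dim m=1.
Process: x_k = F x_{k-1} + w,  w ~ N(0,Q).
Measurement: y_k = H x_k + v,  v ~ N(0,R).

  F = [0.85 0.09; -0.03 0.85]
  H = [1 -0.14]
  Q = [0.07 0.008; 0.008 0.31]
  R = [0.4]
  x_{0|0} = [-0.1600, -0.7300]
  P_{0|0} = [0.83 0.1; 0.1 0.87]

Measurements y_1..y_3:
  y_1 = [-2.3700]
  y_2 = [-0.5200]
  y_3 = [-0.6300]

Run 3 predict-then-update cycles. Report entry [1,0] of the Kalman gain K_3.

K[1,0] = 0.0794

step 1: x^-=[-0.2017, -0.6157]  P^-=[0.6920 0.1254; 0.1254 0.9342]  S=[1.0752]  K=[0.6273; -0.0050]  nu=[-2.2545]  x^+=[-1.6159, -0.6043]  P^+=[0.2689 0.1288; 0.1288 0.9342]
step 2: x^-=[-1.4279, -0.4652]  P^-=[0.2916 0.1653; 0.1653 0.9786]  S=[0.6645]  K=[0.4040; 0.0426]  nu=[0.8428]  x^+=[-1.0874, -0.4293]  P^+=[0.1831 0.1539; 0.1539 0.9774]
step 3: x^-=[-0.9630, -0.3323]  P^-=[0.2338 0.1889; 0.1889 1.0085]  S=[0.6007]  K=[0.3452; 0.0794]  nu=[0.2864]  x^+=[-0.8641, -0.3096]  P^+=[0.1622 0.1724; 0.1724 1.0047]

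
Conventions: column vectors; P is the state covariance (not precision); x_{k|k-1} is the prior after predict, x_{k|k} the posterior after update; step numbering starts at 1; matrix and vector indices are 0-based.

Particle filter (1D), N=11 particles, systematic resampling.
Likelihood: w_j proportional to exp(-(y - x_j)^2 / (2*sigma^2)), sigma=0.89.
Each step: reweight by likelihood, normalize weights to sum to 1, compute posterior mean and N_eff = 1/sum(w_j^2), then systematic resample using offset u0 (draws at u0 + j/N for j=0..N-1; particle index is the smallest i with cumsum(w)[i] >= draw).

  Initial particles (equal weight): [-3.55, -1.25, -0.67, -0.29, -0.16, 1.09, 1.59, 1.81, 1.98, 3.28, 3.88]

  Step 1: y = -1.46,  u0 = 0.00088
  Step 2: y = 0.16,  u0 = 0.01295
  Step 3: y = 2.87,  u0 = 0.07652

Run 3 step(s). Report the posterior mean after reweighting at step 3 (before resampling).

step 1: w=[0.0254, 0.3895, 0.2701, 0.1688, 0.1378, 0.0066, 0.0011, 0.0005, 0.0002, 0.0000, 0.0000]  mean=-0.8187  Neff=3.6655  idx=[0, 1, 1, 1, 1, 2, 2, 2, 3, 3, 4]
step 2: w=[0.0000, 0.0493, 0.0493, 0.0493, 0.0493, 0.1120, 0.1120, 0.1120, 0.1522, 0.1522, 0.1622]  mean=-0.5861  Neff=8.3316  idx=[1, 3, 4, 5, 6, 7, 8, 8, 9, 9, 10]
step 3: w=[0.0019, 0.0019, 0.0019, 0.0318, 0.0318, 0.0318, 0.1587, 0.1587, 0.1587, 0.1587, 0.2638]  mean=-0.2975  Neff=5.7659  idx=[5, 6, 6, 7, 8, 8, 9, 9, 10, 10, 10]

post_mean = -0.2975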